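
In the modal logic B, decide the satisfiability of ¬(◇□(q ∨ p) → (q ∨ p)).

Unsatisfiable (every branch closes)

1. ¬(◇□(q ∨ p) → (q ∨ p)), u
2. ◇□(q ∨ p), u
3. ¬(q ∨ p), u
4. ¬q, u
5. ¬p, u
6. □(q ∨ p), v
7. q ∨ p, u
8. q ∨ p, v
9. p, u
Accessibility: uRu, uRv, vRu, vRv
Branch closes: p and ¬p both at u.
All branches of the tableau close; one closing branch shown above.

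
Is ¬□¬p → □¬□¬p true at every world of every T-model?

No, not valid

Tableau for the negation ¬(¬□¬p → □¬□¬p):
1. ¬(¬□¬p → □¬□¬p), w0
2. ¬□¬p, w0
3. ¬□¬□¬p, w0
4. p, w1
5. □¬p, w2
6. ¬p, w2
Accessibility: w0Rw0, w0Rw1, w0Rw2, w1Rw1, w2Rw2
The negation has an open branch (countermodel exists).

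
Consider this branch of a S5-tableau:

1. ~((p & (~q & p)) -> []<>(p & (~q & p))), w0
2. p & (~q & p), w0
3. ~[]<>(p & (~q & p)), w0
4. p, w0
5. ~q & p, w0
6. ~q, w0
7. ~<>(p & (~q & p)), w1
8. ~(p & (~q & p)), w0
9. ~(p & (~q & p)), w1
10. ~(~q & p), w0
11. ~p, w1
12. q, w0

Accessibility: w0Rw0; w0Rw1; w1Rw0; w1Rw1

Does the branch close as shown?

Yes, closed

Both q and ~q appear at w0.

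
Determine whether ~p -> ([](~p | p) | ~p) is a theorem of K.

Tableau for the negation ~(~p -> ([](~p | p) | ~p)):
1. ~(~p -> ([](~p | p) | ~p)), u
2. ~p, u
3. ~([](~p | p) | ~p), u
4. ~[](~p | p), u
5. p, u
Branch closes: p and ~p both at u.
Every branch of the negation's tableau closes; the branch above is one of them.

Valid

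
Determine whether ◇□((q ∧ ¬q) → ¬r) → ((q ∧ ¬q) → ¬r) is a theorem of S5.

Valid

Tableau for the negation ¬(◇□((q ∧ ¬q) → ¬r) → ((q ∧ ¬q) → ¬r)):
1. ¬(◇□((q ∧ ¬q) → ¬r) → ((q ∧ ¬q) → ¬r)), w0
2. ◇□((q ∧ ¬q) → ¬r), w0
3. ¬((q ∧ ¬q) → ¬r), w0
4. q ∧ ¬q, w0
5. r, w0
6. q, w0
7. ¬q, w0
Accessibility: w0Rw0
Branch closes: q and ¬q both at w0.
All branches of the negation close; one closing branch shown above.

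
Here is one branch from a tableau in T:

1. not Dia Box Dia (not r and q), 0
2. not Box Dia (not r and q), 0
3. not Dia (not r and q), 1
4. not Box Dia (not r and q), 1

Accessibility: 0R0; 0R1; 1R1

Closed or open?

No atom appears with both signs at the same world.

No, open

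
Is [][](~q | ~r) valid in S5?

Not valid

Tableau for the negation ~[][](~q | ~r):
1. ~[][](~q | ~r), w0
2. ~[](~q | ~r), w1   [~[]-rule on 1: fresh world w1, w0Rw1]
3. ~(~q | ~r), w2   [~[]-rule on 2: fresh world w2, w1Rw2]
4. q, w2   [~|-rule on 3]
5. r, w2   [~|-rule on 3]
Accessibility: w0Rw0, w0Rw1, w0Rw2, w1Rw0, w1Rw1, w1Rw2, w2Rw0, w2Rw1, w2Rw2
The negation has an open branch (countermodel exists).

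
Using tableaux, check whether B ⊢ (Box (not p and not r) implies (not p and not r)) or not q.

Tableau for the negation not ((Box (not p and not r) implies (not p and not r)) or not q):
1. not ((Box (not p and not r) implies (not p and not r)) or not q), u
2. not (Box (not p and not r) implies (not p and not r)), u
3. q, u
4. Box (not p and not r), u
5. not (not p and not r), u
6. not p and not r, u
7. not p, u
8. not r, u
9. r, u
Accessibility: uRu
Branch closes: r and not r both at u.
All branches of the negation close; one closing branch shown above.

Valid in B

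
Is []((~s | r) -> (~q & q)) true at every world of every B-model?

Tableau for the negation ~[]((~s | r) -> (~q & q)):
1. ~[]((~s | r) -> (~q & q)), w0
2. ~((~s | r) -> (~q & q)), w1
3. ~s | r, w1
4. ~(~q & q), w1
5. r, w1
6. ~q, w1
Accessibility: w0Rw0, w0Rw1, w1Rw0, w1Rw1
The negation has an open branch (countermodel exists).

No, not valid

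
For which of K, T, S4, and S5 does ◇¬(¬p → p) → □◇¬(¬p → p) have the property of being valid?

S5-tableau for the negation ¬(◇¬(¬p → p) → □◇¬(¬p → p)):
1. ¬(◇¬(¬p → p) → □◇¬(¬p → p)), u
2. ◇¬(¬p → p), u
3. ¬□◇¬(¬p → p), u
4. ¬(¬p → p), v
5. ¬p, v
6. ¬◇¬(¬p → p), w
7. ¬p → p, u
8. ¬p → p, v
9. ¬p → p, w
10. p, u
11. p, v
Accessibility: uRu, uRv, uRw, vRu, vRv, vRw, wRu, wRv, wRw
Branch closes: p and ¬p both at v.
Every branch closes (one shown): valid in S5.
S4-tableau for the negation ¬(◇¬(¬p → p) → □◇¬(¬p → p)):
1. ¬(◇¬(¬p → p) → □◇¬(¬p → p)), u
2. ◇¬(¬p → p), u
3. ¬□◇¬(¬p → p), u
4. ¬(¬p → p), v
5. ¬p, v
6. ¬◇¬(¬p → p), w
7. ¬p → p, w
8. p, w
Accessibility: uRu, uRv, uRw, vRv, wRw
Complete open branch: countermodel on an S4-frame, so not valid in S4, nor in K, T (the same frame is also a K-frame and a T-frame).

S5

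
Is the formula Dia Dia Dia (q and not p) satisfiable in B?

Yes, satisfiable

1. Dia Dia Dia (q and not p), 0
2. Dia Dia (q and not p), 1   [Dia-rule on 1: fresh world 1, 0R1]
3. Dia (q and not p), 2   [Dia-rule on 2: fresh world 2, 1R2]
4. q and not p, 3   [Dia-rule on 3: fresh world 3, 2R3]
5. q, 3   [and-rule on 4]
6. not p, 3   [and-rule on 4]
Accessibility: 0R0, 0R1, 1R0, 1R1, 1R2, 2R1, 2R2, 2R3, 3R2, 3R3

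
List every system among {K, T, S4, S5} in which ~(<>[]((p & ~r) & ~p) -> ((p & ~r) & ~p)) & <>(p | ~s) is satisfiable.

T-tableau for the formula:
1. ~(<>[]((p & ~r) & ~p) -> ((p & ~r) & ~p)) & <>(p | ~s), w0
2. ~(<>[]((p & ~r) & ~p) -> ((p & ~r) & ~p)), w0
3. <>(p | ~s), w0
4. <>[]((p & ~r) & ~p), w0
5. ~((p & ~r) & ~p), w0
6. ~(p & ~r), w0
7. r, w0
8. p | ~s, w1
9. ~s, w1
10. []((p & ~r) & ~p), w2
11. (p & ~r) & ~p, w2
12. p & ~r, w2
13. ~p, w2
14. p, w2
15. ~r, w2
Accessibility: w0Rw0, w0Rw1, w0Rw2, w1Rw1, w2Rw2
Branch closes: p and ~p both at w2.
Every branch closes (one shown): unsatisfiable in T, hence also in S4, S5 (every S4/S5-frame is a T-frame).
K-tableau for the formula:
1. ~(<>[]((p & ~r) & ~p) -> ((p & ~r) & ~p)) & <>(p | ~s), w0
2. ~(<>[]((p & ~r) & ~p) -> ((p & ~r) & ~p)), w0
3. <>(p | ~s), w0
4. <>[]((p & ~r) & ~p), w0
5. ~((p & ~r) & ~p), w0
6. p, w0
7. p | ~s, w1
8. ~s, w1
9. []((p & ~r) & ~p), w2
Accessibility: w0Rw1, w0Rw2
Complete open branch: satisfiable in K.

K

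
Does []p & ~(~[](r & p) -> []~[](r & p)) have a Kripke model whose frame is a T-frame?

Satisfiable

1. []p & ~(~[](r & p) -> []~[](r & p)), w0
2. []p, w0   [&-rule on 1]
3. ~(~[](r & p) -> []~[](r & p)), w0   [&-rule on 1]
4. ~[](r & p), w0   [~->-rule on 3]
5. ~[]~[](r & p), w0   [~->-rule on 3]
6. p, w0   [[]-rule on 2 via w0Rw0]
7. ~(r & p), w1   [~[]-rule on 4: fresh world w1, w0Rw1]
8. p, w1   [[]-rule on 2 via w0Rw1]
9. ~r, w1   [~&-rule on 7 (branches; this branch)]
10. [](r & p), w2   [~[]-rule on 5: fresh world w2, w0Rw2]
11. p, w2   [[]-rule on 2 via w0Rw2]
12. r & p, w2   [[]-rule on 10 via w2Rw2]
13. r, w2   [&-rule on 12]
Accessibility: w0Rw0, w0Rw1, w0Rw2, w1Rw1, w2Rw2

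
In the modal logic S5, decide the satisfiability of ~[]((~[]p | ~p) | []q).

Satisfiable (open branch found)

1. ~[]((~[]p | ~p) | []q), u
2. ~((~[]p | ~p) | []q), v
3. ~(~[]p | ~p), v
4. ~[]q, v
5. []p, v
6. p, v
7. p, u
8. ~q, w
9. p, w
Accessibility: uRu, uRv, uRw, vRu, vRv, vRw, wRu, wRv, wRw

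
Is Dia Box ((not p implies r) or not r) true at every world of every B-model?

Tableau for the negation not Dia Box ((not p implies r) or not r):
1. not Dia Box ((not p implies r) or not r), w0
2. not Box ((not p implies r) or not r), w0   [neg-Dia-rule on 1 via w0Rw0]
3. not ((not p implies r) or not r), w1   [neg-Box-rule on 2: fresh world w1, w0Rw1]
4. not (not p implies r), w1   [neg-or-rule on 3]
5. r, w1   [neg-or-rule on 3]
6. not p, w1   [neg-implies-rule on 4]
7. not r, w1   [neg-implies-rule on 4]
Accessibility: w0Rw0, w0Rw1, w1Rw0, w1Rw1
Branch closes: r and not r both at w1.
All branches of the negation close; one closing branch shown above.

Valid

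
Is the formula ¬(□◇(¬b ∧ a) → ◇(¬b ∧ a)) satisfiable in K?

Yes, satisfiable

1. ¬(□◇(¬b ∧ a) → ◇(¬b ∧ a)), 0
2. □◇(¬b ∧ a), 0
3. ¬◇(¬b ∧ a), 0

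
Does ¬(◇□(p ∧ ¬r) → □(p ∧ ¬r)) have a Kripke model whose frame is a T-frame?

1. ¬(◇□(p ∧ ¬r) → □(p ∧ ¬r)), w0
2. ◇□(p ∧ ¬r), w0
3. ¬□(p ∧ ¬r), w0
4. □(p ∧ ¬r), w1
5. p ∧ ¬r, w1
6. p, w1
7. ¬r, w1
8. ¬(p ∧ ¬r), w2
9. r, w2
Accessibility: w0Rw0, w0Rw1, w0Rw2, w1Rw1, w2Rw2

Yes, satisfiable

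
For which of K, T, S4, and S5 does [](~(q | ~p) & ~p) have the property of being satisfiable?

K

K-tableau for the formula:
1. [](~(q | ~p) & ~p), u
Complete open branch: satisfiable in K.
T-tableau for the formula:
1. [](~(q | ~p) & ~p), u
2. ~(q | ~p) & ~p, u   [[]-rule on 1 via uRu]
3. ~(q | ~p), u   [&-rule on 2]
4. ~p, u   [&-rule on 2]
5. ~q, u   [~|-rule on 3]
6. p, u   [~|-rule on 3]
Accessibility: uRu
Branch closes: p and ~p both at u.
Every branch closes (one shown): unsatisfiable in T, hence also in S4, S5 (every S4/S5-frame is a T-frame).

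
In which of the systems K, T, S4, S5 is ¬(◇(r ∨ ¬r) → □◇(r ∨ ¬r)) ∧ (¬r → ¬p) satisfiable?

K

K-tableau for the formula:
1. ¬(◇(r ∨ ¬r) → □◇(r ∨ ¬r)) ∧ (¬r → ¬p), w0
2. ¬(◇(r ∨ ¬r) → □◇(r ∨ ¬r)), w0   [∧-rule on 1]
3. ¬r → ¬p, w0   [∧-rule on 1]
4. ◇(r ∨ ¬r), w0   [¬→-rule on 2]
5. ¬□◇(r ∨ ¬r), w0   [¬→-rule on 2]
6. ¬p, w0   [→-rule on 3 (branches; this branch)]
7. r ∨ ¬r, w1   [◇-rule on 4: fresh world w1, w0Rw1]
8. ¬r, w1   [∨-rule on 7 (branches; this branch)]
9. ¬◇(r ∨ ¬r), w2   [¬□-rule on 5: fresh world w2, w0Rw2]
Accessibility: w0Rw1, w0Rw2
Complete open branch: satisfiable in K.
T-tableau for the formula:
1. ¬(◇(r ∨ ¬r) → □◇(r ∨ ¬r)) ∧ (¬r → ¬p), w0
2. ¬(◇(r ∨ ¬r) → □◇(r ∨ ¬r)), w0   [∧-rule on 1]
3. ¬r → ¬p, w0   [∧-rule on 1]
4. ◇(r ∨ ¬r), w0   [¬→-rule on 2]
5. ¬□◇(r ∨ ¬r), w0   [¬→-rule on 2]
6. ¬p, w0   [→-rule on 3 (branches; this branch)]
7. r ∨ ¬r, w1   [◇-rule on 4: fresh world w1, w0Rw1]
8. ¬r, w1   [∨-rule on 7 (branches; this branch)]
9. ¬◇(r ∨ ¬r), w2   [¬□-rule on 5: fresh world w2, w0Rw2]
10. ¬(r ∨ ¬r), w2   [¬◇-rule on 9 via w2Rw2]
11. ¬r, w2   [¬∨-rule on 10]
12. r, w2   [¬∨-rule on 10]
Accessibility: w0Rw0, w0Rw1, w0Rw2, w1Rw1, w2Rw2
Branch closes: r and ¬r both at w2.
Every branch closes (one shown): unsatisfiable in T, hence also in S4, S5 (every S4/S5-frame is a T-frame).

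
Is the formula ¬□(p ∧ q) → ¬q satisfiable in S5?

1. ¬□(p ∧ q) → ¬q, u
2. ¬q, u   [→-rule on 1 (branches; this branch)]
Accessibility: uRu

Satisfiable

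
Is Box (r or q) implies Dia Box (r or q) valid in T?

Tableau for the negation not (Box (r or q) implies Dia Box (r or q)):
1. not (Box (r or q) implies Dia Box (r or q)), 0
2. Box (r or q), 0   [neg-implies-rule on 1]
3. not Dia Box (r or q), 0   [neg-implies-rule on 1]
4. r or q, 0   [Box-rule on 2 via 0R0]
5. not Box (r or q), 0   [neg-Dia-rule on 3 via 0R0]
6. q, 0   [or-rule on 4 (branches; this branch)]
7. not (r or q), 1   [neg-Box-rule on 5: fresh world 1, 0R1]
8. not r, 1   [neg-or-rule on 7]
9. not q, 1   [neg-or-rule on 7]
10. r or q, 1   [Box-rule on 2 via 0R1]
11. not Box (r or q), 1   [neg-Dia-rule on 3 via 0R1]
12. q, 1   [or-rule on 10 (branches; this branch)]
Accessibility: 0R0, 0R1, 1R1
Branch closes: q and not q both at 1.
All branches of the negation close; one closing branch shown above.

Valid in T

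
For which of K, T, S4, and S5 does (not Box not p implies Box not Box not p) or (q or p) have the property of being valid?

S5

S5-tableau for the negation not ((not Box not p implies Box not Box not p) or (q or p)):
1. not ((not Box not p implies Box not Box not p) or (q or p)), 0
2. not (not Box not p implies Box not Box not p), 0   [neg-or-rule on 1]
3. not (q or p), 0   [neg-or-rule on 1]
4. not Box not p, 0   [neg-implies-rule on 2]
5. not Box not Box not p, 0   [neg-implies-rule on 2]
6. not q, 0   [neg-or-rule on 3]
7. not p, 0   [neg-or-rule on 3]
8. p, 1   [neg-Box-rule on 4: fresh world 1, 0R1]
9. Box not p, 2   [neg-Box-rule on 5: fresh world 2, 0R2]
10. not p, 1   [Box-rule on 9 via 2R1]
Accessibility: 0R0, 0R1, 0R2, 1R0, 1R1, 1R2, 2R0, 2R1, 2R2
Branch closes: p and not p both at 1.
Every branch closes (one shown): valid in S5.
S4-tableau for the negation not ((not Box not p implies Box not Box not p) or (q or p)):
1. not ((not Box not p implies Box not Box not p) or (q or p)), 0
2. not (not Box not p implies Box not Box not p), 0   [neg-or-rule on 1]
3. not (q or p), 0   [neg-or-rule on 1]
4. not Box not p, 0   [neg-implies-rule on 2]
5. not Box not Box not p, 0   [neg-implies-rule on 2]
6. not q, 0   [neg-or-rule on 3]
7. not p, 0   [neg-or-rule on 3]
8. p, 1   [neg-Box-rule on 4: fresh world 1, 0R1]
9. Box not p, 2   [neg-Box-rule on 5: fresh world 2, 0R2]
10. not p, 2   [Box-rule on 9 via 2R2]
Accessibility: 0R0, 0R1, 0R2, 1R1, 2R2
Complete open branch: countermodel on an S4-frame, so not valid in S4, nor in K, T (the same frame is also a K-frame and a T-frame).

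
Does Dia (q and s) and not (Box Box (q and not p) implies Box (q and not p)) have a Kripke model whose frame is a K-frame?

1. Dia (q and s) and not (Box Box (q and not p) implies Box (q and not p)), 0
2. Dia (q and s), 0
3. not (Box Box (q and not p) implies Box (q and not p)), 0
4. Box Box (q and not p), 0
5. not Box (q and not p), 0
6. q and s, 1
7. q, 1
8. s, 1
9. Box (q and not p), 1
10. not (q and not p), 2
11. Box (q and not p), 2
12. p, 2
Accessibility: 0R1, 0R2

Yes, satisfiable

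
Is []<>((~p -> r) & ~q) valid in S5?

Tableau for the negation ~[]<>((~p -> r) & ~q):
1. ~[]<>((~p -> r) & ~q), u
2. ~<>((~p -> r) & ~q), v   [~[]-rule on 1: fresh world v, uRv]
3. ~((~p -> r) & ~q), u   [~<>-rule on 2 via vRu]
4. ~((~p -> r) & ~q), v   [~<>-rule on 2 via vRv]
5. q, u   [~&-rule on 3 (branches; this branch)]
6. q, v   [~&-rule on 4 (branches; this branch)]
Accessibility: uRu, uRv, vRu, vRv
The negation has an open branch (countermodel exists).

Invalid (countermodel exists)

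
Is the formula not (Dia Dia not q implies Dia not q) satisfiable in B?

1. not (Dia Dia not q implies Dia not q), u
2. Dia Dia not q, u   [neg-implies-rule on 1]
3. not Dia not q, u   [neg-implies-rule on 1]
4. q, u   [neg-Dia-rule on 3 via uRu]
5. Dia not q, v   [Dia-rule on 2: fresh world v, uRv]
6. q, v   [neg-Dia-rule on 3 via uRv]
7. not q, w   [Dia-rule on 5: fresh world w, vRw]
Accessibility: uRu, uRv, vRu, vRv, vRw, wRv, wRw

Satisfiable (open branch found)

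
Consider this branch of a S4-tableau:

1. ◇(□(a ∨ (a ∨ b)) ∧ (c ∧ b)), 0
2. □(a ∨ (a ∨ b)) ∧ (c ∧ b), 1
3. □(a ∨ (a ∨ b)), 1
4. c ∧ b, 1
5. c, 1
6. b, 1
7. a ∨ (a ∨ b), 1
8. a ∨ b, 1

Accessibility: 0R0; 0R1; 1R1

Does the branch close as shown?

No atom appears with both signs at the same world.

No, open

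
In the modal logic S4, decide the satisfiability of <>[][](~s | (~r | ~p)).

1. <>[][](~s | (~r | ~p)), u
2. [][](~s | (~r | ~p)), v
3. [](~s | (~r | ~p)), v
4. ~s | (~r | ~p), v
5. ~r | ~p, v
6. ~p, v
Accessibility: uRu, uRv, vRv

Satisfiable (open branch found)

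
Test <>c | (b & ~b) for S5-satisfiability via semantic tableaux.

1. <>c | (b & ~b), u
2. <>c, u
3. c, v
Accessibility: uRu, uRv, vRu, vRv

Satisfiable (open branch found)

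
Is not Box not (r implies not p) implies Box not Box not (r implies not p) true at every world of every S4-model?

Not valid

Tableau for the negation not (not Box not (r implies not p) implies Box not Box not (r implies not p)):
1. not (not Box not (r implies not p) implies Box not Box not (r implies not p)), u
2. not Box not (r implies not p), u
3. not Box not Box not (r implies not p), u
4. r implies not p, v
5. not p, v
6. Box not (r implies not p), w
7. not (r implies not p), w
8. r, w
9. p, w
Accessibility: uRu, uRv, uRw, vRv, wRw
The negation has an open branch (countermodel exists).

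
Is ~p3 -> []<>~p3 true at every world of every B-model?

Valid in B

Tableau for the negation ~(~p3 -> []<>~p3):
1. ~(~p3 -> []<>~p3), u
2. ~p3, u   [~->-rule on 1]
3. ~[]<>~p3, u   [~->-rule on 1]
4. ~<>~p3, v   [~[]-rule on 3: fresh world v, uRv]
5. p3, u   [~<>-rule on 4 via vRu]
Accessibility: uRu, uRv, vRu, vRv
Branch closes: p3 and ~p3 both at u.
Every branch of the negation's tableau closes; the branch above is one of them.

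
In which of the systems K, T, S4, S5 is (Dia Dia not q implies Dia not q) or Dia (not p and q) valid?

S4-tableau for the negation not ((Dia Dia not q implies Dia not q) or Dia (not p and q)):
1. not ((Dia Dia not q implies Dia not q) or Dia (not p and q)), w0
2. not (Dia Dia not q implies Dia not q), w0
3. not Dia (not p and q), w0
4. Dia Dia not q, w0
5. not Dia not q, w0
6. not (not p and q), w0
7. q, w0
8. p, w0
9. Dia not q, w1
10. not (not p and q), w1
11. q, w1
12. p, w1
13. not q, w2
14. not (not p and q), w2
15. q, w2
Accessibility: w0Rw0, w0Rw1, w0Rw2, w1Rw1, w1Rw2, w2Rw2
Branch closes: q and not q both at w2.
Every branch closes (one shown): valid in S4, hence also in S5 (every theorem of S4 is a theorem of S5).
T-tableau for the negation not ((Dia Dia not q implies Dia not q) or Dia (not p and q)):
1. not ((Dia Dia not q implies Dia not q) or Dia (not p and q)), w0
2. not (Dia Dia not q implies Dia not q), w0
3. not Dia (not p and q), w0
4. Dia Dia not q, w0
5. not Dia not q, w0
6. not (not p and q), w0
7. q, w0
8. p, w0
9. Dia not q, w1
10. not (not p and q), w1
11. q, w1
12. p, w1
13. not q, w2
Accessibility: w0Rw0, w0Rw1, w1Rw1, w1Rw2, w2Rw2
Complete open branch: countermodel on a T-frame, so not valid in T, nor in K (the same frame is also a K-frame).

S4, S5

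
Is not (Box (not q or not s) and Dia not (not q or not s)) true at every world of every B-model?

Tableau for the negation Box (not q or not s) and Dia not (not q or not s):
1. Box (not q or not s) and Dia not (not q or not s), 0
2. Box (not q or not s), 0
3. Dia not (not q or not s), 0
4. not q or not s, 0
5. not s, 0
6. not (not q or not s), 1
7. q, 1
8. s, 1
9. not q or not s, 1
10. not s, 1
Accessibility: 0R0, 0R1, 1R0, 1R1
Branch closes: s and not s both at 1.
Every branch of the negation's tableau closes; the branch above is one of them.

Valid in B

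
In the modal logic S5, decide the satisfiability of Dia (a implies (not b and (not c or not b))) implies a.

1. Dia (a implies (not b and (not c or not b))) implies a, 0
2. a, 0   [implies-rule on 1 (branches; this branch)]
Accessibility: 0R0

Yes, satisfiable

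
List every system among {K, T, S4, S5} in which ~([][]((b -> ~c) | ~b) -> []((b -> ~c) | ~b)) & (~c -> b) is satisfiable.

K

T-tableau for the formula:
1. ~([][]((b -> ~c) | ~b) -> []((b -> ~c) | ~b)) & (~c -> b), 0
2. ~([][]((b -> ~c) | ~b) -> []((b -> ~c) | ~b)), 0   [&-rule on 1]
3. ~c -> b, 0   [&-rule on 1]
4. [][]((b -> ~c) | ~b), 0   [~->-rule on 2]
5. ~[]((b -> ~c) | ~b), 0   [~->-rule on 2]
6. []((b -> ~c) | ~b), 0   [[]-rule on 4 via 0R0]
7. (b -> ~c) | ~b, 0   [[]-rule on 6 via 0R0]
8. b, 0   [->-rule on 3 (branches; this branch)]
9. b -> ~c, 0   [|-rule on 7 (branches; this branch)]
10. ~c, 0   [->-rule on 9 (branches; this branch)]
11. ~((b -> ~c) | ~b), 1   [~[]-rule on 5: fresh world 1, 0R1]
12. ~(b -> ~c), 1   [~|-rule on 11]
13. b, 1   [~|-rule on 11]
14. c, 1   [~->-rule on 12]
15. []((b -> ~c) | ~b), 1   [[]-rule on 4 via 0R1]
16. (b -> ~c) | ~b, 1   [[]-rule on 6 via 0R1]
17. b -> ~c, 1   [|-rule on 16 (branches; this branch)]
18. ~c, 1   [->-rule on 17 (branches; this branch)]
Accessibility: 0R0, 0R1, 1R1
Branch closes: c and ~c both at 1.
Every branch closes (one shown): unsatisfiable in T, hence also in S4, S5 (every S4/S5-frame is a T-frame).
K-tableau for the formula:
1. ~([][]((b -> ~c) | ~b) -> []((b -> ~c) | ~b)) & (~c -> b), 0
2. ~([][]((b -> ~c) | ~b) -> []((b -> ~c) | ~b)), 0   [&-rule on 1]
3. ~c -> b, 0   [&-rule on 1]
4. [][]((b -> ~c) | ~b), 0   [~->-rule on 2]
5. ~[]((b -> ~c) | ~b), 0   [~->-rule on 2]
6. b, 0   [->-rule on 3 (branches; this branch)]
7. ~((b -> ~c) | ~b), 1   [~[]-rule on 5: fresh world 1, 0R1]
8. ~(b -> ~c), 1   [~|-rule on 7]
9. b, 1   [~|-rule on 7]
10. c, 1   [~->-rule on 8]
11. []((b -> ~c) | ~b), 1   [[]-rule on 4 via 0R1]
Accessibility: 0R1
Complete open branch: satisfiable in K.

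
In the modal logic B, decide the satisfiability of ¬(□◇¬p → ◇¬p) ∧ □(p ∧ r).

No, unsatisfiable

1. ¬(□◇¬p → ◇¬p) ∧ □(p ∧ r), 0
2. ¬(□◇¬p → ◇¬p), 0
3. □(p ∧ r), 0
4. □◇¬p, 0
5. ¬◇¬p, 0
6. p ∧ r, 0
7. p, 0
8. r, 0
9. ◇¬p, 0
10. ¬p, 1
11. p ∧ r, 1
12. p, 1
13. r, 1
Accessibility: 0R0, 0R1, 1R0, 1R1
Branch closes: p and ¬p both at 1.
(One branch shown.) All branches close.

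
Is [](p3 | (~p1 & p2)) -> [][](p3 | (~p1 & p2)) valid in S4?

Tableau for the negation ~([](p3 | (~p1 & p2)) -> [][](p3 | (~p1 & p2))):
1. ~([](p3 | (~p1 & p2)) -> [][](p3 | (~p1 & p2))), u
2. [](p3 | (~p1 & p2)), u   [~->-rule on 1]
3. ~[][](p3 | (~p1 & p2)), u   [~->-rule on 1]
4. p3 | (~p1 & p2), u   [[]-rule on 2 via uRu]
5. ~p1 & p2, u   [|-rule on 4 (branches; this branch)]
6. ~p1, u   [&-rule on 5]
7. p2, u   [&-rule on 5]
8. ~[](p3 | (~p1 & p2)), v   [~[]-rule on 3: fresh world v, uRv]
9. p3 | (~p1 & p2), v   [[]-rule on 2 via uRv]
10. ~p1 & p2, v   [|-rule on 9 (branches; this branch)]
11. ~p1, v   [&-rule on 10]
12. p2, v   [&-rule on 10]
13. ~(p3 | (~p1 & p2)), w   [~[]-rule on 8: fresh world w, vRw]
14. ~p3, w   [~|-rule on 13]
15. ~(~p1 & p2), w   [~|-rule on 13]
16. p3 | (~p1 & p2), w   [[]-rule on 2 via uRw]
17. ~p2, w   [~&-rule on 15 (branches; this branch)]
18. ~p1 & p2, w   [|-rule on 16 (branches; this branch)]
19. ~p1, w   [&-rule on 18]
20. p2, w   [&-rule on 18]
Accessibility: uRu, uRv, uRw, vRv, vRw, wRw
Branch closes: p2 and ~p2 both at w.
All branches of the negation close; one closing branch shown above.

Valid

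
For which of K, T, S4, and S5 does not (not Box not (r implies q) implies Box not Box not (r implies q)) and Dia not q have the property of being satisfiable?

K, T, S4

S5-tableau for the formula:
1. not (not Box not (r implies q) implies Box not Box not (r implies q)) and Dia not q, u
2. not (not Box not (r implies q) implies Box not Box not (r implies q)), u
3. Dia not q, u
4. not Box not (r implies q), u
5. not Box not Box not (r implies q), u
6. not q, v
7. r implies q, w
8. q, w
9. Box not (r implies q), x
10. not (r implies q), u
11. r, u
12. not q, u
13. not (r implies q), v
14. r, v
15. not (r implies q), w
16. r, w
17. not q, w
Accessibility: uRu, uRv, uRw, uRx, vRu, vRv, vRw, vRx, wRu, wRv, wRw, wRx, xRu, xRv, xRw, xRx
Branch closes: q and not q both at w.
Every branch closes (one shown): unsatisfiable in S5.
S4-tableau for the formula:
1. not (not Box not (r implies q) implies Box not Box not (r implies q)) and Dia not q, u
2. not (not Box not (r implies q) implies Box not Box not (r implies q)), u
3. Dia not q, u
4. not Box not (r implies q), u
5. not Box not Box not (r implies q), u
6. not q, v
7. r implies q, w
8. q, w
9. Box not (r implies q), x
10. not (r implies q), x
11. r, x
12. not q, x
Accessibility: uRu, uRv, uRw, uRx, vRv, wRw, xRx
Complete open branch: satisfiable in S4, hence also in K, T (this S4-model is also a K-model and a T-model).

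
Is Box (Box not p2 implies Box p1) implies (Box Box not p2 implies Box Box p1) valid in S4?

Tableau for the negation not (Box (Box not p2 implies Box p1) implies (Box Box not p2 implies Box Box p1)):
1. not (Box (Box not p2 implies Box p1) implies (Box Box not p2 implies Box Box p1)), 0
2. Box (Box not p2 implies Box p1), 0
3. not (Box Box not p2 implies Box Box p1), 0
4. Box Box not p2, 0
5. not Box Box p1, 0
6. Box not p2 implies Box p1, 0
7. Box not p2, 0
8. not p2, 0
9. Box p1, 0
10. p1, 0
11. not Box p1, 1
12. Box not p2 implies Box p1, 1
13. Box not p2, 1
14. not p2, 1
15. p1, 1
16. Box p1, 1
17. not p1, 2
18. Box not p2 implies Box p1, 2
19. Box not p2, 2
20. not p2, 2
21. p1, 2
Accessibility: 0R0, 0R1, 0R2, 1R1, 1R2, 2R2
Branch closes: p1 and not p1 both at 2.
All branches of the negation close; one closing branch shown above.

Yes, valid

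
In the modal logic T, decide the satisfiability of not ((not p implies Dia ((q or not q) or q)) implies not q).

1. not ((not p implies Dia ((q or not q) or q)) implies not q), w0
2. not p implies Dia ((q or not q) or q), w0
3. q, w0
4. Dia ((q or not q) or q), w0
5. (q or not q) or q, w1
6. q, w1
Accessibility: w0Rw0, w0Rw1, w1Rw1

Satisfiable (open branch found)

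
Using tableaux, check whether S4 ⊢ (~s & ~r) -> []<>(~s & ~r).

Tableau for the negation ~((~s & ~r) -> []<>(~s & ~r)):
1. ~((~s & ~r) -> []<>(~s & ~r)), u
2. ~s & ~r, u
3. ~[]<>(~s & ~r), u
4. ~s, u
5. ~r, u
6. ~<>(~s & ~r), v
7. ~(~s & ~r), v
8. r, v
Accessibility: uRu, uRv, vRv
The negation has an open branch (countermodel exists).

No, not valid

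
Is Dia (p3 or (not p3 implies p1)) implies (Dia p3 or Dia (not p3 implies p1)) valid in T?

Valid in T

Tableau for the negation not (Dia (p3 or (not p3 implies p1)) implies (Dia p3 or Dia (not p3 implies p1))):
1. not (Dia (p3 or (not p3 implies p1)) implies (Dia p3 or Dia (not p3 implies p1))), u
2. Dia (p3 or (not p3 implies p1)), u
3. not (Dia p3 or Dia (not p3 implies p1)), u
4. not Dia p3, u
5. not Dia (not p3 implies p1), u
6. not p3, u
7. not (not p3 implies p1), u
8. not p1, u
9. p3 or (not p3 implies p1), v
10. not p3, v
11. not (not p3 implies p1), v
12. not p1, v
13. not p3 implies p1, v
14. p1, v
Accessibility: uRu, uRv, vRv
Branch closes: p1 and not p1 both at v.
All branches of the negation close; one closing branch shown above.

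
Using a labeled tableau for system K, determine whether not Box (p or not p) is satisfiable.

1. not Box (p or not p), u
2. not (p or not p), v
3. not p, v
4. p, v
Accessibility: uRv
Branch closes: p and not p both at v.
All branches of the tableau close; one closing branch shown above.

No, unsatisfiable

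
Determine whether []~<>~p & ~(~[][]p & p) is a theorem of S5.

No, not valid

Tableau for the negation ~([]~<>~p & ~(~[][]p & p)):
1. ~([]~<>~p & ~(~[][]p & p)), 0
2. ~[][]p & p, 0   [~&-rule on 1 (branches; this branch)]
3. ~[][]p, 0   [&-rule on 2]
4. p, 0   [&-rule on 2]
5. ~[]p, 1   [~[]-rule on 3: fresh world 1, 0R1]
6. ~p, 2   [~[]-rule on 5: fresh world 2, 1R2]
Accessibility: 0R0, 0R1, 0R2, 1R0, 1R1, 1R2, 2R0, 2R1, 2R2
The negation has an open branch (countermodel exists).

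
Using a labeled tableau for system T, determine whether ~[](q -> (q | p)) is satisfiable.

1. ~[](q -> (q | p)), u
2. ~(q -> (q | p)), v
3. q, v
4. ~(q | p), v
5. ~q, v
6. ~p, v
Accessibility: uRu, uRv, vRv
Branch closes: q and ~q both at v.
(One branch shown.) All branches close.

Unsatisfiable (every branch closes)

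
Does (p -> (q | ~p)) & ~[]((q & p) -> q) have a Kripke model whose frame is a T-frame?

1. (p -> (q | ~p)) & ~[]((q & p) -> q), 0
2. p -> (q | ~p), 0   [&-rule on 1]
3. ~[]((q & p) -> q), 0   [&-rule on 1]
4. q | ~p, 0   [->-rule on 2 (branches; this branch)]
5. ~p, 0   [|-rule on 4 (branches; this branch)]
6. ~((q & p) -> q), 1   [~[]-rule on 3: fresh world 1, 0R1]
7. q & p, 1   [~->-rule on 6]
8. ~q, 1   [~->-rule on 6]
9. q, 1   [&-rule on 7]
10. p, 1   [&-rule on 7]
Accessibility: 0R0, 0R1, 1R1
Branch closes: q and ~q both at 1.
(One branch shown.) All branches close.

No, unsatisfiable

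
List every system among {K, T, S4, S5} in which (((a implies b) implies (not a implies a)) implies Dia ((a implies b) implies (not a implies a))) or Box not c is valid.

T, S4, S5

T-tableau for the negation not ((((a implies b) implies (not a implies a)) implies Dia ((a implies b) implies (not a implies a))) or Box not c):
1. not ((((a implies b) implies (not a implies a)) implies Dia ((a implies b) implies (not a implies a))) or Box not c), u
2. not (((a implies b) implies (not a implies a)) implies Dia ((a implies b) implies (not a implies a))), u
3. not Box not c, u
4. (a implies b) implies (not a implies a), u
5. not Dia ((a implies b) implies (not a implies a)), u
6. not ((a implies b) implies (not a implies a)), u
7. a implies b, u
8. not (not a implies a), u
9. not a, u
10. not a implies a, u
11. b, u
12. a, u
Accessibility: uRu
Branch closes: a and not a both at u.
Every branch closes (one shown): valid in T, hence also in S4, S5 (every theorem of T is a theorem of S4 and S5).
K-tableau for the negation not ((((a implies b) implies (not a implies a)) implies Dia ((a implies b) implies (not a implies a))) or Box not c):
1. not ((((a implies b) implies (not a implies a)) implies Dia ((a implies b) implies (not a implies a))) or Box not c), u
2. not (((a implies b) implies (not a implies a)) implies Dia ((a implies b) implies (not a implies a))), u
3. not Box not c, u
4. (a implies b) implies (not a implies a), u
5. not Dia ((a implies b) implies (not a implies a)), u
6. not a implies a, u
7. a, u
8. c, v
9. not ((a implies b) implies (not a implies a)), v
10. a implies b, v
11. not (not a implies a), v
12. not a, v
13. b, v
Accessibility: uRv
Complete open branch: countermodel on a K-frame, so not valid in K.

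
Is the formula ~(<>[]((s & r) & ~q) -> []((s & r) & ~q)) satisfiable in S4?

1. ~(<>[]((s & r) & ~q) -> []((s & r) & ~q)), u
2. <>[]((s & r) & ~q), u   [~->-rule on 1]
3. ~[]((s & r) & ~q), u   [~->-rule on 1]
4. []((s & r) & ~q), v   [<>-rule on 2: fresh world v, uRv]
5. (s & r) & ~q, v   [[]-rule on 4 via vRv]
6. s & r, v   [&-rule on 5]
7. ~q, v   [&-rule on 5]
8. s, v   [&-rule on 6]
9. r, v   [&-rule on 6]
10. ~((s & r) & ~q), w   [~[]-rule on 3: fresh world w, uRw]
11. q, w   [~&-rule on 10 (branches; this branch)]
Accessibility: uRu, uRv, uRw, vRv, wRw

Yes, satisfiable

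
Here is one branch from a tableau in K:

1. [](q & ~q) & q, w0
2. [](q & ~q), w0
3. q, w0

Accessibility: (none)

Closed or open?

No world carries both an atom and its negation.

No, open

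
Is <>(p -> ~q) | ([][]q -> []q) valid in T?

Valid

Tableau for the negation ~(<>(p -> ~q) | ([][]q -> []q)):
1. ~(<>(p -> ~q) | ([][]q -> []q)), w0
2. ~<>(p -> ~q), w0
3. ~([][]q -> []q), w0
4. [][]q, w0
5. ~[]q, w0
6. ~(p -> ~q), w0
7. p, w0
8. q, w0
9. []q, w0
10. ~q, w1
11. ~(p -> ~q), w1
12. p, w1
13. q, w1
Accessibility: w0Rw0, w0Rw1, w1Rw1
Branch closes: q and ~q both at w1.
All branches of the negation close; one closing branch shown above.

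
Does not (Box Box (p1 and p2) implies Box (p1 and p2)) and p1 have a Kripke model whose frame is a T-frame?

1. not (Box Box (p1 and p2) implies Box (p1 and p2)) and p1, 0
2. not (Box Box (p1 and p2) implies Box (p1 and p2)), 0
3. p1, 0
4. Box Box (p1 and p2), 0
5. not Box (p1 and p2), 0
6. Box (p1 and p2), 0
7. p1 and p2, 0
8. p2, 0
9. not (p1 and p2), 1
10. Box (p1 and p2), 1
11. p1 and p2, 1
12. p1, 1
13. p2, 1
14. not p2, 1
Accessibility: 0R0, 0R1, 1R1
Branch closes: p2 and not p2 both at 1.
(One branch shown.) All branches close.

Unsatisfiable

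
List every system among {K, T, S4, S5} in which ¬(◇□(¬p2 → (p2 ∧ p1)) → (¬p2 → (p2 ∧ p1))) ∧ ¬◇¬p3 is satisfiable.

K, T, S4

S5-tableau for the formula:
1. ¬(◇□(¬p2 → (p2 ∧ p1)) → (¬p2 → (p2 ∧ p1))) ∧ ¬◇¬p3, u
2. ¬(◇□(¬p2 → (p2 ∧ p1)) → (¬p2 → (p2 ∧ p1))), u   [∧-rule on 1]
3. ¬◇¬p3, u   [∧-rule on 1]
4. ◇□(¬p2 → (p2 ∧ p1)), u   [¬→-rule on 2]
5. ¬(¬p2 → (p2 ∧ p1)), u   [¬→-rule on 2]
6. ¬p2, u   [¬→-rule on 5]
7. ¬(p2 ∧ p1), u   [¬→-rule on 5]
8. p3, u   [¬◇-rule on 3 via uRu]
9. ¬p1, u   [¬∧-rule on 7 (branches; this branch)]
10. □(¬p2 → (p2 ∧ p1)), v   [◇-rule on 4: fresh world v, uRv]
11. p3, v   [¬◇-rule on 3 via uRv]
12. ¬p2 → (p2 ∧ p1), u   [□-rule on 10 via vRu]
13. ¬p2 → (p2 ∧ p1), v   [□-rule on 10 via vRv]
14. p2 ∧ p1, u   [→-rule on 12 (branches; this branch)]
15. p2, u   [∧-rule on 14]
16. p1, u   [∧-rule on 14]
Accessibility: uRu, uRv, vRu, vRv
Branch closes: p2 and ¬p2 both at u.
Every branch closes (one shown): unsatisfiable in S5.
S4-tableau for the formula:
1. ¬(◇□(¬p2 → (p2 ∧ p1)) → (¬p2 → (p2 ∧ p1))) ∧ ¬◇¬p3, u
2. ¬(◇□(¬p2 → (p2 ∧ p1)) → (¬p2 → (p2 ∧ p1))), u   [∧-rule on 1]
3. ¬◇¬p3, u   [∧-rule on 1]
4. ◇□(¬p2 → (p2 ∧ p1)), u   [¬→-rule on 2]
5. ¬(¬p2 → (p2 ∧ p1)), u   [¬→-rule on 2]
6. ¬p2, u   [¬→-rule on 5]
7. ¬(p2 ∧ p1), u   [¬→-rule on 5]
8. p3, u   [¬◇-rule on 3 via uRu]
9. ¬p1, u   [¬∧-rule on 7 (branches; this branch)]
10. □(¬p2 → (p2 ∧ p1)), v   [◇-rule on 4: fresh world v, uRv]
11. p3, v   [¬◇-rule on 3 via uRv]
12. ¬p2 → (p2 ∧ p1), v   [□-rule on 10 via vRv]
13. p2 ∧ p1, v   [→-rule on 12 (branches; this branch)]
14. p2, v   [∧-rule on 13]
15. p1, v   [∧-rule on 13]
Accessibility: uRu, uRv, vRv
Complete open branch: satisfiable in S4, hence also in K, T (this S4-model is also a K-model and a T-model).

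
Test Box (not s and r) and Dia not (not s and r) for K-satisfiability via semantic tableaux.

1. Box (not s and r) and Dia not (not s and r), w0
2. Box (not s and r), w0
3. Dia not (not s and r), w0
4. not (not s and r), w1
5. not s and r, w1
6. not s, w1
7. r, w1
8. not r, w1
Accessibility: w0Rw1
Branch closes: r and not r both at w1.
(One branch shown.) All branches close.

No, unsatisfiable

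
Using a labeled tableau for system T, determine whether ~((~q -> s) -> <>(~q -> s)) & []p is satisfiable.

1. ~((~q -> s) -> <>(~q -> s)) & []p, 0
2. ~((~q -> s) -> <>(~q -> s)), 0
3. []p, 0
4. ~q -> s, 0
5. ~<>(~q -> s), 0
6. p, 0
7. ~(~q -> s), 0
8. ~q, 0
9. ~s, 0
10. s, 0
Accessibility: 0R0
Branch closes: s and ~s both at 0.
All branches of the tableau close; one closing branch shown above.

Unsatisfiable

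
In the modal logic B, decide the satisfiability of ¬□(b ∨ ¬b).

1. ¬□(b ∨ ¬b), 0
2. ¬(b ∨ ¬b), 1   [¬□-rule on 1: fresh world 1, 0R1]
3. ¬b, 1   [¬∨-rule on 2]
4. b, 1   [¬∨-rule on 2]
Accessibility: 0R0, 0R1, 1R0, 1R1
Branch closes: b and ¬b both at 1.
All branches of the tableau close; one closing branch shown above.

No, unsatisfiable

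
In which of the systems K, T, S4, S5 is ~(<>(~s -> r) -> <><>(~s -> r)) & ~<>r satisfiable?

T-tableau for the formula:
1. ~(<>(~s -> r) -> <><>(~s -> r)) & ~<>r, w0
2. ~(<>(~s -> r) -> <><>(~s -> r)), w0   [&-rule on 1]
3. ~<>r, w0   [&-rule on 1]
4. <>(~s -> r), w0   [~->-rule on 2]
5. ~<><>(~s -> r), w0   [~->-rule on 2]
6. ~r, w0   [~<>-rule on 3 via w0Rw0]
7. ~<>(~s -> r), w0   [~<>-rule on 5 via w0Rw0]
8. ~(~s -> r), w0   [~<>-rule on 7 via w0Rw0]
9. ~s, w0   [~->-rule on 8]
10. ~s -> r, w1   [<>-rule on 4: fresh world w1, w0Rw1]
11. ~r, w1   [~<>-rule on 3 via w0Rw1]
12. ~<>(~s -> r), w1   [~<>-rule on 5 via w0Rw1]
13. ~(~s -> r), w1   [~<>-rule on 7 via w0Rw1]
14. ~s, w1   [~->-rule on 13]
15. r, w1   [->-rule on 10 (branches; this branch)]
Accessibility: w0Rw0, w0Rw1, w1Rw1
Branch closes: r and ~r both at w1.
Every branch closes (one shown): unsatisfiable in T, hence also in S4, S5 (every S4/S5-frame is a T-frame).
K-tableau for the formula:
1. ~(<>(~s -> r) -> <><>(~s -> r)) & ~<>r, w0
2. ~(<>(~s -> r) -> <><>(~s -> r)), w0   [&-rule on 1]
3. ~<>r, w0   [&-rule on 1]
4. <>(~s -> r), w0   [~->-rule on 2]
5. ~<><>(~s -> r), w0   [~->-rule on 2]
6. ~s -> r, w1   [<>-rule on 4: fresh world w1, w0Rw1]
7. ~r, w1   [~<>-rule on 3 via w0Rw1]
8. ~<>(~s -> r), w1   [~<>-rule on 5 via w0Rw1]
9. s, w1   [->-rule on 6 (branches; this branch)]
Accessibility: w0Rw1
Complete open branch: satisfiable in K.

K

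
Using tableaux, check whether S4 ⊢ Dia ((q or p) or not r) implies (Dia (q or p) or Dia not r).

Tableau for the negation not (Dia ((q or p) or not r) implies (Dia (q or p) or Dia not r)):
1. not (Dia ((q or p) or not r) implies (Dia (q or p) or Dia not r)), u
2. Dia ((q or p) or not r), u
3. not (Dia (q or p) or Dia not r), u
4. not Dia (q or p), u
5. not Dia not r, u
6. not (q or p), u
7. not q, u
8. not p, u
9. r, u
10. (q or p) or not r, v
11. not (q or p), v
12. not q, v
13. not p, v
14. r, v
15. q or p, v
16. p, v
Accessibility: uRu, uRv, vRv
Branch closes: p and not p both at v.
All branches of the negation close; one closing branch shown above.

Valid in S4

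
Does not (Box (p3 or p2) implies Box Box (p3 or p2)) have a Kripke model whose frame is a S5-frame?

1. not (Box (p3 or p2) implies Box Box (p3 or p2)), u
2. Box (p3 or p2), u
3. not Box Box (p3 or p2), u
4. p3 or p2, u
5. p2, u
6. not Box (p3 or p2), v
7. p3 or p2, v
8. p2, v
9. not (p3 or p2), w
10. not p3, w
11. not p2, w
12. p3 or p2, w
13. p2, w
Accessibility: uRu, uRv, uRw, vRu, vRv, vRw, wRu, wRv, wRw
Branch closes: p2 and not p2 both at w.
(One branch shown.) All branches close.

Unsatisfiable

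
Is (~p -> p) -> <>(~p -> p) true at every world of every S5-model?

Tableau for the negation ~((~p -> p) -> <>(~p -> p)):
1. ~((~p -> p) -> <>(~p -> p)), u
2. ~p -> p, u
3. ~<>(~p -> p), u
4. ~(~p -> p), u
5. ~p, u
6. p, u
Accessibility: uRu
Branch closes: p and ~p both at u.
All branches of the negation close; one closing branch shown above.

Yes, valid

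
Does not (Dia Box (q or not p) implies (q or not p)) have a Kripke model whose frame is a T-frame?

Yes, satisfiable

1. not (Dia Box (q or not p) implies (q or not p)), 0
2. Dia Box (q or not p), 0
3. not (q or not p), 0
4. not q, 0
5. p, 0
6. Box (q or not p), 1
7. q or not p, 1
8. not p, 1
Accessibility: 0R0, 0R1, 1R1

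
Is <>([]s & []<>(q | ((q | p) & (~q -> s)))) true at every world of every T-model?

No, not valid

Tableau for the negation ~<>([]s & []<>(q | ((q | p) & (~q -> s)))):
1. ~<>([]s & []<>(q | ((q | p) & (~q -> s)))), 0
2. ~([]s & []<>(q | ((q | p) & (~q -> s)))), 0
3. ~[]<>(q | ((q | p) & (~q -> s))), 0
4. ~<>(q | ((q | p) & (~q -> s))), 1
5. ~([]s & []<>(q | ((q | p) & (~q -> s)))), 1
6. ~(q | ((q | p) & (~q -> s))), 1
7. ~q, 1
8. ~((q | p) & (~q -> s)), 1
9. ~[]<>(q | ((q | p) & (~q -> s))), 1
10. ~(~q -> s), 1
11. ~s, 1
12. ~<>(q | ((q | p) & (~q -> s))), 2
13. ~(q | ((q | p) & (~q -> s))), 2
14. ~q, 2
15. ~((q | p) & (~q -> s)), 2
16. ~(~q -> s), 2
17. ~s, 2
Accessibility: 0R0, 0R1, 1R1, 1R2, 2R2
The negation has an open branch (countermodel exists).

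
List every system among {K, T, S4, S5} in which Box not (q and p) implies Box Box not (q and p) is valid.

T-tableau for the negation not (Box not (q and p) implies Box Box not (q and p)):
1. not (Box not (q and p) implies Box Box not (q and p)), u
2. Box not (q and p), u
3. not Box Box not (q and p), u
4. not (q and p), u
5. not p, u
6. not Box not (q and p), v
7. not (q and p), v
8. not p, v
9. q and p, w
10. q, w
11. p, w
Accessibility: uRu, uRv, vRv, vRw, wRw
Complete open branch: countermodel on a T-frame, so not valid in T, nor in K (the same frame is also a K-frame).
S4-tableau for the negation not (Box not (q and p) implies Box Box not (q and p)):
1. not (Box not (q and p) implies Box Box not (q and p)), u
2. Box not (q and p), u
3. not Box Box not (q and p), u
4. not (q and p), u
5. not p, u
6. not Box not (q and p), v
7. not (q and p), v
8. not p, v
9. q and p, w
10. q, w
11. p, w
12. not (q and p), w
13. not p, w
Accessibility: uRu, uRv, uRw, vRv, vRw, wRw
Branch closes: p and not p both at w.
Every branch closes (one shown): valid in S4, hence also in S5 (every theorem of S4 is a theorem of S5).

S4, S5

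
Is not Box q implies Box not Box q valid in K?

No, not valid

Tableau for the negation not (not Box q implies Box not Box q):
1. not (not Box q implies Box not Box q), 0
2. not Box q, 0
3. not Box not Box q, 0
4. not q, 1
5. Box q, 2
Accessibility: 0R1, 0R2
The negation has an open branch (countermodel exists).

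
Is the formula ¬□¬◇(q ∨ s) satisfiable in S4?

1. ¬□¬◇(q ∨ s), u
2. ◇(q ∨ s), v   [¬□-rule on 1: fresh world v, uRv]
3. q ∨ s, w   [◇-rule on 2: fresh world w, vRw]
4. s, w   [∨-rule on 3 (branches; this branch)]
Accessibility: uRu, uRv, uRw, vRv, vRw, wRw

Yes, satisfiable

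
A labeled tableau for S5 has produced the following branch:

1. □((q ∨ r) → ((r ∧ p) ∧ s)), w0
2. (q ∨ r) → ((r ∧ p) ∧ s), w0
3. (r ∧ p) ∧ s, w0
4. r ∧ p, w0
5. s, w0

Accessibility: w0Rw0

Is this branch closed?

No world carries both an atom and its negation.

No, open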